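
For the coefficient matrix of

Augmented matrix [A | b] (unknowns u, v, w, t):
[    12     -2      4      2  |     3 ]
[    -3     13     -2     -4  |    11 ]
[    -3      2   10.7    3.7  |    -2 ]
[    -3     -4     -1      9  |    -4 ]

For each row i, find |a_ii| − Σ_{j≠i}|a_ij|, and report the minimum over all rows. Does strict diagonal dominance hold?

row 1: |12| − (2+4+2) = 4
row 2: |13| − (3+2+4) = 4
row 3: |10.7| − (3+2+3.7) = 2
row 4: |9| − (3+4+1) = 1
minimum over rows = 1 → strictly diagonally dominant (convergence guaranteed)

1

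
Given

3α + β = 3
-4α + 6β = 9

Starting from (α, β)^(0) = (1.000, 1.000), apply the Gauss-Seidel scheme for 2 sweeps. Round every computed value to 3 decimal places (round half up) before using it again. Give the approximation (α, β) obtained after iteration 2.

Iteration 1:
  α = (3 - (1)·1.000) / (3) = 0.667
  β = (9 - (-4)·0.667) / (6) = 1.945
Iteration 2:
  α = (3 - (1)·1.945) / (3) = 0.352
  β = (9 - (-4)·0.352) / (6) = 1.735

(0.352, 1.735)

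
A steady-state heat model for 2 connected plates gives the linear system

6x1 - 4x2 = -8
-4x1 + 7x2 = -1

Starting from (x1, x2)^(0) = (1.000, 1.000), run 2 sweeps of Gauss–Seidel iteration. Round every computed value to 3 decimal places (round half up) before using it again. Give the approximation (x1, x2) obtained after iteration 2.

(-1.683, -1.105)

Iteration 1:
  x1 = (-8 - (-4)·1.000) / (6) = -0.667
  x2 = (-1 - (-4)·-0.667) / (7) = -0.524
Iteration 2:
  x1 = (-8 - (-4)·-0.524) / (6) = -1.683
  x2 = (-1 - (-4)·-1.683) / (7) = -1.105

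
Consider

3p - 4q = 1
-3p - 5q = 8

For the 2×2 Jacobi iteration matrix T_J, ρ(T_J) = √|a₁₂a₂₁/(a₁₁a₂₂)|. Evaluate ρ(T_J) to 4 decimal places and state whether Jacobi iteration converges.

a₁₂a₂₁/(a₁₁a₂₂) = (-4)·(-3) / ((3)·(-5)) = -0.800000
ρ = √|-0.800000| = √0.800000 = 0.8944
ρ < 1, so Jacobi converges

0.8944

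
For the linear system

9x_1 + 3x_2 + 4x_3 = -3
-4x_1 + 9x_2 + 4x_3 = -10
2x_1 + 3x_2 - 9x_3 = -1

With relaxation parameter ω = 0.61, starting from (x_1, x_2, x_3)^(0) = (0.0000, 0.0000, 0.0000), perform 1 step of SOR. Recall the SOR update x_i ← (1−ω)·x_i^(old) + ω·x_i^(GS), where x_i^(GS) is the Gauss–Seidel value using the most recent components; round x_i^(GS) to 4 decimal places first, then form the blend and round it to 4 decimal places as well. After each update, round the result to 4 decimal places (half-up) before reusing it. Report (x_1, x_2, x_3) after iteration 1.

(-0.2033, -0.7329, -0.1088)

Iteration 1:
  x_1: GS value = (-3 - (3)·0.0000 - (4)·0.0000) / (9) = -0.3333;  x_1 ← (1−ω)·0.0000 + ω·-0.3333 = -0.2033
  x_2: GS value = (-10 - (-4)·-0.2033 - (4)·0.0000) / (9) = -1.2015;  x_2 ← (1−ω)·0.0000 + ω·-1.2015 = -0.7329
  x_3: GS value = (-1 - (2)·-0.2033 - (3)·-0.7329) / (-9) = -0.1784;  x_3 ← (1−ω)·0.0000 + ω·-0.1784 = -0.1088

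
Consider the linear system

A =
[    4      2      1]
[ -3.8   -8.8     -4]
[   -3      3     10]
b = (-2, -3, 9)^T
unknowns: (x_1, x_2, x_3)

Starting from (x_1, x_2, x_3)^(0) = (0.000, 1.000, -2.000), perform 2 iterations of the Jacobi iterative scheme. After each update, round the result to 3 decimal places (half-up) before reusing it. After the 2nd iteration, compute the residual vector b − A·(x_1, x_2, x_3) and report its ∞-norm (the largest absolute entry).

Iteration 1:
  x_1 = (-2 - (2)·1.000 - (1)·-2.000) / (4) = -0.500
  x_2 = (-3 - (-3.8)·0.000 - (-4)·-2.000) / (-8.8) = 1.250
  x_3 = (9 - (-3)·0.000 - (3)·1.000) / (10) = 0.600
Iteration 2:
  x_1 = (-2 - (2)·1.250 - (1)·0.600) / (4) = -1.275
  x_2 = (-3 - (-3.8)·-0.500 - (-4)·0.600) / (-8.8) = 0.284
  x_3 = (9 - (-3)·-0.500 - (3)·1.250) / (10) = 0.375
Residual b − A·x = (2.157, -3.846, 0.573); ∞-norm = 3.846

3.846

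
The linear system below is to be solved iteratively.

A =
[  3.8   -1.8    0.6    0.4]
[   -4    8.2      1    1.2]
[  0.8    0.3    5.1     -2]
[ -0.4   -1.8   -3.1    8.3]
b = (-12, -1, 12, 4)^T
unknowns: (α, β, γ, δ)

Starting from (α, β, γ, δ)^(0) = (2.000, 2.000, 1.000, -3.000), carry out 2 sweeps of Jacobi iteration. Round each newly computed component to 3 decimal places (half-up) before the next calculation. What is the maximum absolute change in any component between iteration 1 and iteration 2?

2.588

Iteration 1:
  α = (-12 - (-1.8)·2.000 - (0.6)·1.000 - (0.4)·-3.000) / (3.8) = -2.053
  β = (-1 - (-4)·2.000 - (1)·1.000 - (1.2)·-3.000) / (8.2) = 1.171
  γ = (12 - (0.8)·2.000 - (0.3)·2.000 - (-2)·-3.000) / (5.1) = 0.745
  δ = (4 - (-0.4)·2.000 - (-1.8)·2.000 - (-3.1)·1.000) / (8.3) = 1.386
Iteration 2:
  α = (-12 - (-1.8)·1.171 - (0.6)·0.745 - (0.4)·1.386) / (3.8) = -2.867
  β = (-1 - (-4)·-2.053 - (1)·0.745 - (1.2)·1.386) / (8.2) = -1.417
  γ = (12 - (0.8)·-2.053 - (0.3)·1.171 - (-2)·1.386) / (5.1) = 3.150
  δ = (4 - (-0.4)·-2.053 - (-1.8)·1.171 - (-3.1)·0.745) / (8.3) = 0.915
Change: (-0.814, -2.588, 2.405, -0.471) → max |·| = 2.588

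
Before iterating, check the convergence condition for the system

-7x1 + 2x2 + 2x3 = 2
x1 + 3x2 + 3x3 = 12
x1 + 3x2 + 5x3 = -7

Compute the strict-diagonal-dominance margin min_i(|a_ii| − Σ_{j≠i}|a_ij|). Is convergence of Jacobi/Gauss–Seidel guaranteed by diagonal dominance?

row 1: |-7| − (2+2) = 3
row 2: |3| − (1+3) = -1
row 3: |5| − (1+3) = 1
minimum over rows = -1 → not strictly diagonally dominant

-1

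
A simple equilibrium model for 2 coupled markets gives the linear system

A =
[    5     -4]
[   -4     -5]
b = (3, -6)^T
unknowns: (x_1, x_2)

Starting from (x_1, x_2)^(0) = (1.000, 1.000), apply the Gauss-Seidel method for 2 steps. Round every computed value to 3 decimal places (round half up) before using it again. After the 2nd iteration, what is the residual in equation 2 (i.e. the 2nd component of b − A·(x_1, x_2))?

0.001

Iteration 1:
  x_1 = (3 - (-4)·1.000) / (5) = 1.400
  x_2 = (-6 - (-4)·1.400) / (-5) = 0.080
Iteration 2:
  x_1 = (3 - (-4)·0.080) / (5) = 0.664
  x_2 = (-6 - (-4)·0.664) / (-5) = 0.669
Residual b − A·x = (2.356, 0.001)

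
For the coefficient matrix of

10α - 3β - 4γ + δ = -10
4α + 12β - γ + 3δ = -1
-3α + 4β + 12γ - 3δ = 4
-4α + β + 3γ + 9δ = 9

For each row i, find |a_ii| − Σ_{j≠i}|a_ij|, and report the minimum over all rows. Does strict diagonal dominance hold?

1

row 1: |10| − (3+4+1) = 2
row 2: |12| − (4+1+3) = 4
row 3: |12| − (3+4+3) = 2
row 4: |9| − (4+1+3) = 1
minimum over rows = 1 → strictly diagonally dominant (convergence guaranteed)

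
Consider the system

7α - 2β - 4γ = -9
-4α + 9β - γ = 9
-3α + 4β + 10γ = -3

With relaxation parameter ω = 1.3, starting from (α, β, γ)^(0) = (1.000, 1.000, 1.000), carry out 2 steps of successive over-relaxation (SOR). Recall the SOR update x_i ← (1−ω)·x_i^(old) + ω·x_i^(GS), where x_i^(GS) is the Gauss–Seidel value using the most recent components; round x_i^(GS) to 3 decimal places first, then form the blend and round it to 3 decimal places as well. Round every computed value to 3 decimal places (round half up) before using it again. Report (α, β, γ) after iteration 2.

Iteration 1:
  α: GS value = (-9 - (-2)·1.000 - (-4)·1.000) / (7) = -0.429;  α ← (1−ω)·1.000 + ω·-0.429 = -0.858
  β: GS value = (9 - (-4)·-0.858 - (-1)·1.000) / (9) = 0.730;  β ← (1−ω)·1.000 + ω·0.730 = 0.649
  γ: GS value = (-3 - (-3)·-0.858 - (4)·0.649) / (10) = -0.817;  γ ← (1−ω)·1.000 + ω·-0.817 = -1.362
Iteration 2:
  α: GS value = (-9 - (-2)·0.649 - (-4)·-1.362) / (7) = -1.879;  α ← (1−ω)·-0.858 + ω·-1.879 = -2.185
  β: GS value = (9 - (-4)·-2.185 - (-1)·-1.362) / (9) = -0.122;  β ← (1−ω)·0.649 + ω·-0.122 = -0.353
  γ: GS value = (-3 - (-3)·-2.185 - (4)·-0.353) / (10) = -0.814;  γ ← (1−ω)·-1.362 + ω·-0.814 = -0.650

(-2.185, -0.353, -0.650)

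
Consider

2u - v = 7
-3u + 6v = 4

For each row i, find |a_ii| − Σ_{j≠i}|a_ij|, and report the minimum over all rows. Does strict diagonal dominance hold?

1

row 1: |2| − (1) = 1
row 2: |6| − (3) = 3
minimum over rows = 1 → strictly diagonally dominant (convergence guaranteed)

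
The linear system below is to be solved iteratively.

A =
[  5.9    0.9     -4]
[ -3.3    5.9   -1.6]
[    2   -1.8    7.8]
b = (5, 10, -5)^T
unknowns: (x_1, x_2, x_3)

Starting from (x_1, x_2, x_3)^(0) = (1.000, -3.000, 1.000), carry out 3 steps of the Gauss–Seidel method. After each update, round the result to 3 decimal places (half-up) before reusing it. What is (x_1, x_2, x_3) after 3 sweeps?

Iteration 1:
  x_1 = (5 - (0.9)·-3.000 - (-4)·1.000) / (5.9) = 1.983
  x_2 = (10 - (-3.3)·1.983 - (-1.6)·1.000) / (5.9) = 3.075
  x_3 = (-5 - (2)·1.983 - (-1.8)·3.075) / (7.8) = -0.440
Iteration 2:
  x_1 = (5 - (0.9)·3.075 - (-4)·-0.440) / (5.9) = 0.080
  x_2 = (10 - (-3.3)·0.080 - (-1.6)·-0.440) / (5.9) = 1.620
  x_3 = (-5 - (2)·0.080 - (-1.8)·1.620) / (7.8) = -0.288
Iteration 3:
  x_1 = (5 - (0.9)·1.620 - (-4)·-0.288) / (5.9) = 0.405
  x_2 = (10 - (-3.3)·0.405 - (-1.6)·-0.288) / (5.9) = 1.843
  x_3 = (-5 - (2)·0.405 - (-1.8)·1.843) / (7.8) = -0.320

(0.405, 1.843, -0.320)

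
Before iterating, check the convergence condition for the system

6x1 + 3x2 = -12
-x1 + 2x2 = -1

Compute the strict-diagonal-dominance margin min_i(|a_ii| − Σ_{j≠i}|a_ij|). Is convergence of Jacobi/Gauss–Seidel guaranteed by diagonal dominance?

row 1: |6| − (3) = 3
row 2: |2| − (1) = 1
minimum over rows = 1 → strictly diagonally dominant (convergence guaranteed)

1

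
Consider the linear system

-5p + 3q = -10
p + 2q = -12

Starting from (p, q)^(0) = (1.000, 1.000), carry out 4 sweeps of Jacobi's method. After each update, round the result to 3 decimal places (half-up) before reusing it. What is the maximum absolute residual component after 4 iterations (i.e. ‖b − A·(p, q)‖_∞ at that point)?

1.350

Iteration 1:
  p = (-10 - (3)·1.000) / (-5) = 2.600
  q = (-12 - (1)·1.000) / (2) = -6.500
Iteration 2:
  p = (-10 - (3)·-6.500) / (-5) = -1.900
  q = (-12 - (1)·2.600) / (2) = -7.300
Iteration 3:
  p = (-10 - (3)·-7.300) / (-5) = -2.380
  q = (-12 - (1)·-1.900) / (2) = -5.050
Iteration 4:
  p = (-10 - (3)·-5.050) / (-5) = -1.030
  q = (-12 - (1)·-2.380) / (2) = -4.810
Residual b − A·x = (-0.720, -1.350); ∞-norm = 1.350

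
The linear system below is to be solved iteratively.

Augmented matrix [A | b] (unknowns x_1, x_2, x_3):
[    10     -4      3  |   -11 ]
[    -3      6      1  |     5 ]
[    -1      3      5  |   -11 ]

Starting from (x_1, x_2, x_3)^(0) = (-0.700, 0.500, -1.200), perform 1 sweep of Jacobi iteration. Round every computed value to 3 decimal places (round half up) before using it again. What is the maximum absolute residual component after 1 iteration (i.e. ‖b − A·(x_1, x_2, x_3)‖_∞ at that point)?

5.052

Iteration 1:
  x_1 = (-11 - (-4)·0.500 - (3)·-1.200) / (10) = -0.540
  x_2 = (5 - (-3)·-0.700 - (1)·-1.200) / (6) = 0.683
  x_3 = (-11 - (-1)·-0.700 - (3)·0.500) / (5) = -2.640
Residual b − A·x = (5.052, 1.922, -0.389); ∞-norm = 5.052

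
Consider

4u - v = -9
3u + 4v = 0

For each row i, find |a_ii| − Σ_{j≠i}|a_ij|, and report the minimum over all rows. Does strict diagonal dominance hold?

row 1: |4| − (1) = 3
row 2: |4| − (3) = 1
minimum over rows = 1 → strictly diagonally dominant (convergence guaranteed)

1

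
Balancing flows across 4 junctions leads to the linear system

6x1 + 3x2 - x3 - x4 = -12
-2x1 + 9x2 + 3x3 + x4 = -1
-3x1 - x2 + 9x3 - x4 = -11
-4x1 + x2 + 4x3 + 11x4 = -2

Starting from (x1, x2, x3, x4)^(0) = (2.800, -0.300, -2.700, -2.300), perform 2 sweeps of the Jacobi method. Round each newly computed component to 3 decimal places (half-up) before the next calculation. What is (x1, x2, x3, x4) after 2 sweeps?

(-2.622, -0.720, -1.726, -1.099)

Iteration 1:
  x1 = (-12 - (3)·-0.300 - (-1)·-2.700 - (-1)·-2.300) / (6) = -2.683
  x2 = (-1 - (-2)·2.800 - (3)·-2.700 - (1)·-2.300) / (9) = 1.667
  x3 = (-11 - (-3)·2.800 - (-1)·-0.300 - (-1)·-2.300) / (9) = -0.578
  x4 = (-2 - (-4)·2.800 - (1)·-0.300 - (4)·-2.700) / (11) = 1.845
Iteration 2:
  x1 = (-12 - (3)·1.667 - (-1)·-0.578 - (-1)·1.845) / (6) = -2.622
  x2 = (-1 - (-2)·-2.683 - (3)·-0.578 - (1)·1.845) / (9) = -0.720
  x3 = (-11 - (-3)·-2.683 - (-1)·1.667 - (-1)·1.845) / (9) = -1.726
  x4 = (-2 - (-4)·-2.683 - (1)·1.667 - (4)·-0.578) / (11) = -1.099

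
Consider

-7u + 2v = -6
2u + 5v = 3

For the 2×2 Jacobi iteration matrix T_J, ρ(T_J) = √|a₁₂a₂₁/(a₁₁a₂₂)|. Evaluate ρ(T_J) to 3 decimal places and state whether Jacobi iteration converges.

a₁₂a₂₁/(a₁₁a₂₂) = (2)·(2) / ((-7)·(5)) = -0.114286
ρ = √|-0.114286| = √0.114286 = 0.338
ρ < 1, so Jacobi converges

0.338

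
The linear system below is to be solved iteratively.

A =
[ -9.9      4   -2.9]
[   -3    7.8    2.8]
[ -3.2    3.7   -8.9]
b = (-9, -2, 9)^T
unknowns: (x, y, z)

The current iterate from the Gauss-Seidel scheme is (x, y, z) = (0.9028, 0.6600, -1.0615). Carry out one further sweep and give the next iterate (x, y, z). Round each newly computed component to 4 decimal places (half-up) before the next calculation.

(1.4867, 0.6964, -1.2563)

One sweep:
  x = (-9 - (4)·0.6600 - (-2.9)·-1.0615) / (-9.9) = 1.4867
  y = (-2 - (-3)·1.4867 - (2.8)·-1.0615) / (7.8) = 0.6964
  z = (9 - (-3.2)·1.4867 - (3.7)·0.6964) / (-8.9) = -1.2563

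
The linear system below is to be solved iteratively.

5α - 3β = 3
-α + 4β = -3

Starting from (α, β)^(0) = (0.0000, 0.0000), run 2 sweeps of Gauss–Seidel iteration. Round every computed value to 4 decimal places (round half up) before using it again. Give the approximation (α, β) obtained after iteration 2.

(0.2400, -0.6900)

Iteration 1:
  α = (3 - (-3)·0.0000) / (5) = 0.6000
  β = (-3 - (-1)·0.6000) / (4) = -0.6000
Iteration 2:
  α = (3 - (-3)·-0.6000) / (5) = 0.2400
  β = (-3 - (-1)·0.2400) / (4) = -0.6900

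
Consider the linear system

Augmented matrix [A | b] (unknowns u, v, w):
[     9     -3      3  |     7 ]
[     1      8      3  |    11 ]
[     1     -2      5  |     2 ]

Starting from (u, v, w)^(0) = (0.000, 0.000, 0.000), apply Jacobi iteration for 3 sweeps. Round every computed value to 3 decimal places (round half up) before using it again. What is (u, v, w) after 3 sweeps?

(0.889, 0.939, 0.631)

Iteration 1:
  u = (7 - (-3)·0.000 - (3)·0.000) / (9) = 0.778
  v = (11 - (1)·0.000 - (3)·0.000) / (8) = 1.375
  w = (2 - (1)·0.000 - (-2)·0.000) / (5) = 0.400
Iteration 2:
  u = (7 - (-3)·1.375 - (3)·0.400) / (9) = 1.103
  v = (11 - (1)·0.778 - (3)·0.400) / (8) = 1.128
  w = (2 - (1)·0.778 - (-2)·1.375) / (5) = 0.794
Iteration 3:
  u = (7 - (-3)·1.128 - (3)·0.794) / (9) = 0.889
  v = (11 - (1)·1.103 - (3)·0.794) / (8) = 0.939
  w = (2 - (1)·1.103 - (-2)·1.128) / (5) = 0.631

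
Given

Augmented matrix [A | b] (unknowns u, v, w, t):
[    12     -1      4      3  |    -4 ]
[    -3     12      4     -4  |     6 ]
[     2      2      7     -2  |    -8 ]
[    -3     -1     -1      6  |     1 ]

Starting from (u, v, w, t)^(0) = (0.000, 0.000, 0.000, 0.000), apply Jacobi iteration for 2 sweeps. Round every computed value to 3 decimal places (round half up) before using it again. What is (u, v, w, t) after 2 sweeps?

Iteration 1:
  u = (-4 - (-1)·0.000 - (4)·0.000 - (3)·0.000) / (12) = -0.333
  v = (6 - (-3)·0.000 - (4)·0.000 - (-4)·0.000) / (12) = 0.500
  w = (-8 - (2)·0.000 - (2)·0.000 - (-2)·0.000) / (7) = -1.143
  t = (1 - (-3)·0.000 - (-1)·0.000 - (-1)·0.000) / (6) = 0.167
Iteration 2:
  u = (-4 - (-1)·0.500 - (4)·-1.143 - (3)·0.167) / (12) = 0.048
  v = (6 - (-3)·-0.333 - (4)·-1.143 - (-4)·0.167) / (12) = 0.853
  w = (-8 - (2)·-0.333 - (2)·0.500 - (-2)·0.167) / (7) = -1.143
  t = (1 - (-3)·-0.333 - (-1)·0.500 - (-1)·-1.143) / (6) = -0.107

(0.048, 0.853, -1.143, -0.107)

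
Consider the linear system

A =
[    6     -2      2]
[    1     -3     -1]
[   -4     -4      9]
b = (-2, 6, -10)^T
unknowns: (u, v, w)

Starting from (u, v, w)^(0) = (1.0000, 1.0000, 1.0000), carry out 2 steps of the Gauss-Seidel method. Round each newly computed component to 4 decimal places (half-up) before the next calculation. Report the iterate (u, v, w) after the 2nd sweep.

Iteration 1:
  u = (-2 - (-2)·1.0000 - (2)·1.0000) / (6) = -0.3333
  v = (6 - (1)·-0.3333 - (-1)·1.0000) / (-3) = -2.4444
  w = (-10 - (-4)·-0.3333 - (-4)·-2.4444) / (9) = -2.3456
Iteration 2:
  u = (-2 - (-2)·-2.4444 - (2)·-2.3456) / (6) = -0.3663
  v = (6 - (1)·-0.3663 - (-1)·-2.3456) / (-3) = -1.3402
  w = (-10 - (-4)·-0.3663 - (-4)·-1.3402) / (9) = -1.8696

(-0.3663, -1.3402, -1.8696)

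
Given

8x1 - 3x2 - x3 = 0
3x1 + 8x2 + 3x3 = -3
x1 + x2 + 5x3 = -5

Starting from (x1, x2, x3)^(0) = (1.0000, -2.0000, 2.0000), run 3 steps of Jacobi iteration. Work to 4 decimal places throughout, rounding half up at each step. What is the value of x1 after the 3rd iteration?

-0.0328

Iteration 1:
  x1 = (0 - (-3)·-2.0000 - (-1)·2.0000) / (8) = -0.5000
  x2 = (-3 - (3)·1.0000 - (3)·2.0000) / (8) = -1.5000
  x3 = (-5 - (1)·1.0000 - (1)·-2.0000) / (5) = -0.8000
Iteration 2:
  x1 = (0 - (-3)·-1.5000 - (-1)·-0.8000) / (8) = -0.6625
  x2 = (-3 - (3)·-0.5000 - (3)·-0.8000) / (8) = 0.1125
  x3 = (-5 - (1)·-0.5000 - (1)·-1.5000) / (5) = -0.6000
Iteration 3:
  x1 = (0 - (-3)·0.1125 - (-1)·-0.6000) / (8) = -0.0328
  x2 = (-3 - (3)·-0.6625 - (3)·-0.6000) / (8) = 0.0984
  x3 = (-5 - (1)·-0.6625 - (1)·0.1125) / (5) = -0.8900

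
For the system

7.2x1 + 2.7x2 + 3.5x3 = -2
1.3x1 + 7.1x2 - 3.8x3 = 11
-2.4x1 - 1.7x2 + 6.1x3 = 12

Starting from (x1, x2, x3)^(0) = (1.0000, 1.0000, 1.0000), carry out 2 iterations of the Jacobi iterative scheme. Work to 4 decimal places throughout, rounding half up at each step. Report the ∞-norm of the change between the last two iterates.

1.2690

Iteration 1:
  x1 = (-2 - (2.7)·1.0000 - (3.5)·1.0000) / (7.2) = -1.1389
  x2 = (11 - (1.3)·1.0000 - (-3.8)·1.0000) / (7.1) = 1.9014
  x3 = (12 - (-2.4)·1.0000 - (-1.7)·1.0000) / (6.1) = 2.6393
Iteration 2:
  x1 = (-2 - (2.7)·1.9014 - (3.5)·2.6393) / (7.2) = -2.2738
  x2 = (11 - (1.3)·-1.1389 - (-3.8)·2.6393) / (7.1) = 3.1704
  x3 = (12 - (-2.4)·-1.1389 - (-1.7)·1.9014) / (6.1) = 2.0490
Change: (-1.1349, 1.2690, -0.5903) → max |·| = 1.2690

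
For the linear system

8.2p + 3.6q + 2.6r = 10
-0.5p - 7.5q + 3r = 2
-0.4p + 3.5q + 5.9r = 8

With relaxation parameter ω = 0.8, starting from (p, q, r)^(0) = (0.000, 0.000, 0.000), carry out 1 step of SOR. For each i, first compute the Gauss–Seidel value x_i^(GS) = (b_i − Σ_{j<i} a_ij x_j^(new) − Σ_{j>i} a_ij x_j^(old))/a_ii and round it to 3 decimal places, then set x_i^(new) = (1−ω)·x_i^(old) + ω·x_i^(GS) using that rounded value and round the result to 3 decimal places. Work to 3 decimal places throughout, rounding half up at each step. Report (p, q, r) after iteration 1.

Iteration 1:
  p: GS value = (10 - (3.6)·0.000 - (2.6)·0.000) / (8.2) = 1.220;  p ← (1−ω)·0.000 + ω·1.220 = 0.976
  q: GS value = (2 - (-0.5)·0.976 - (3)·0.000) / (-7.5) = -0.332;  q ← (1−ω)·0.000 + ω·-0.332 = -0.266
  r: GS value = (8 - (-0.4)·0.976 - (3.5)·-0.266) / (5.9) = 1.580;  r ← (1−ω)·0.000 + ω·1.580 = 1.264

(0.976, -0.266, 1.264)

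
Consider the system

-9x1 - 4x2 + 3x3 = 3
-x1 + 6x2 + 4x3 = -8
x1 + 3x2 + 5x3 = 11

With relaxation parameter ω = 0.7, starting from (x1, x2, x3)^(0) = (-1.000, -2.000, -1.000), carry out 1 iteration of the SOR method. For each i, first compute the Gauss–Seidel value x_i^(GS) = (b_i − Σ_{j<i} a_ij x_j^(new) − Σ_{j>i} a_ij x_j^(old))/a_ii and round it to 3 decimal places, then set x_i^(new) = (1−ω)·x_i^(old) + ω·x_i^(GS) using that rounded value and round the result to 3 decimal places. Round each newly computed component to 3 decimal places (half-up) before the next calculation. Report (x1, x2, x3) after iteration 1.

(-0.145, -1.084, 1.715)

Iteration 1:
  x1: GS value = (3 - (-4)·-2.000 - (3)·-1.000) / (-9) = 0.222;  x1 ← (1−ω)·-1.000 + ω·0.222 = -0.145
  x2: GS value = (-8 - (-1)·-0.145 - (4)·-1.000) / (6) = -0.691;  x2 ← (1−ω)·-2.000 + ω·-0.691 = -1.084
  x3: GS value = (11 - (1)·-0.145 - (3)·-1.084) / (5) = 2.879;  x3 ← (1−ω)·-1.000 + ω·2.879 = 1.715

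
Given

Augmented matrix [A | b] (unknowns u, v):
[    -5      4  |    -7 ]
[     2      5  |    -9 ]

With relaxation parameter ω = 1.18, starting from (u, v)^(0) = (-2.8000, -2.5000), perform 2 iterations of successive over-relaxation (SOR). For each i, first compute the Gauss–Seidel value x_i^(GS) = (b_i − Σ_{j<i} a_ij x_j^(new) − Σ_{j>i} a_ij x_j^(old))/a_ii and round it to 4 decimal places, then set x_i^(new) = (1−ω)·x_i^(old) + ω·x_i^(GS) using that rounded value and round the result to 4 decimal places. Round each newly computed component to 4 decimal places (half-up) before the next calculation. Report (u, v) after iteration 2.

(0.1993, -1.9341)

Iteration 1:
  u: GS value = (-7 - (4)·-2.5000) / (-5) = -0.6000;  u ← (1−ω)·-2.8000 + ω·-0.6000 = -0.2040
  v: GS value = (-9 - (2)·-0.2040) / (5) = -1.7184;  v ← (1−ω)·-2.5000 + ω·-1.7184 = -1.5777
Iteration 2:
  u: GS value = (-7 - (4)·-1.5777) / (-5) = 0.1378;  u ← (1−ω)·-0.2040 + ω·0.1378 = 0.1993
  v: GS value = (-9 - (2)·0.1993) / (5) = -1.8797;  v ← (1−ω)·-1.5777 + ω·-1.8797 = -1.9341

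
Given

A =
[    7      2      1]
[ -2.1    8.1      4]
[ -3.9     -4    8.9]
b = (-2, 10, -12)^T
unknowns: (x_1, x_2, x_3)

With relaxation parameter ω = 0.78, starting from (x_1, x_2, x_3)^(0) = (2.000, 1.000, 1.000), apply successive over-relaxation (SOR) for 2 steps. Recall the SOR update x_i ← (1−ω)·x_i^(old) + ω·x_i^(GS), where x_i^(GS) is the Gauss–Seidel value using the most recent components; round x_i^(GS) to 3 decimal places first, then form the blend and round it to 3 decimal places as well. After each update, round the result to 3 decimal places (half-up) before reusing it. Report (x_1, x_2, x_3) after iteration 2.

Iteration 1:
  x_1: GS value = (-2 - (2)·1.000 - (1)·1.000) / (7) = -0.714;  x_1 ← (1−ω)·2.000 + ω·-0.714 = -0.117
  x_2: GS value = (10 - (-2.1)·-0.117 - (4)·1.000) / (8.1) = 0.710;  x_2 ← (1−ω)·1.000 + ω·0.710 = 0.774
  x_3: GS value = (-12 - (-3.9)·-0.117 - (-4)·0.774) / (8.9) = -1.052;  x_3 ← (1−ω)·1.000 + ω·-1.052 = -0.601
Iteration 2:
  x_1: GS value = (-2 - (2)·0.774 - (1)·-0.601) / (7) = -0.421;  x_1 ← (1−ω)·-0.117 + ω·-0.421 = -0.354
  x_2: GS value = (10 - (-2.1)·-0.354 - (4)·-0.601) / (8.1) = 1.440;  x_2 ← (1−ω)·0.774 + ω·1.440 = 1.293
  x_3: GS value = (-12 - (-3.9)·-0.354 - (-4)·1.293) / (8.9) = -0.922;  x_3 ← (1−ω)·-0.601 + ω·-0.922 = -0.851

(-0.354, 1.293, -0.851)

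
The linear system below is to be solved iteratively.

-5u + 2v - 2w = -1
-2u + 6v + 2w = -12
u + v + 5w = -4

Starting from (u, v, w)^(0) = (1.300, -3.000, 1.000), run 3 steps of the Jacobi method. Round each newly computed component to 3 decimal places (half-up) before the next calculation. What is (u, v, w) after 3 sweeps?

(-0.669, -2.079, -0.262)

Iteration 1:
  u = (-1 - (2)·-3.000 - (-2)·1.000) / (-5) = -1.400
  v = (-12 - (-2)·1.300 - (2)·1.000) / (6) = -1.900
  w = (-4 - (1)·1.300 - (1)·-3.000) / (5) = -0.460
Iteration 2:
  u = (-1 - (2)·-1.900 - (-2)·-0.460) / (-5) = -0.376
  v = (-12 - (-2)·-1.400 - (2)·-0.460) / (6) = -2.313
  w = (-4 - (1)·-1.400 - (1)·-1.900) / (5) = -0.140
Iteration 3:
  u = (-1 - (2)·-2.313 - (-2)·-0.140) / (-5) = -0.669
  v = (-12 - (-2)·-0.376 - (2)·-0.140) / (6) = -2.079
  w = (-4 - (1)·-0.376 - (1)·-2.313) / (5) = -0.262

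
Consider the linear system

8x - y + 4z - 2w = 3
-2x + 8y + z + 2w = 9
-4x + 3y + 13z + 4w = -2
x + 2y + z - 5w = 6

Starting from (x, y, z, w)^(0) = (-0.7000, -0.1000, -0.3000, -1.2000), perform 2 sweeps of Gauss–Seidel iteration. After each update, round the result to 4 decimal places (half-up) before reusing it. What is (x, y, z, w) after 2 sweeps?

(0.4577, 1.3893, -0.1597, -0.5847)

Iteration 1:
  x = (3 - (-1)·-0.1000 - (4)·-0.3000 - (-2)·-1.2000) / (8) = 0.2125
  y = (9 - (-2)·0.2125 - (1)·-0.3000 - (2)·-1.2000) / (8) = 1.5156
  z = (-2 - (-4)·0.2125 - (3)·1.5156 - (4)·-1.2000) / (13) = -0.0690
  w = (6 - (1)·0.2125 - (2)·1.5156 - (1)·-0.0690) / (-5) = -0.5651
Iteration 2:
  x = (3 - (-1)·1.5156 - (4)·-0.0690 - (-2)·-0.5651) / (8) = 0.4577
  y = (9 - (-2)·0.4577 - (1)·-0.0690 - (2)·-0.5651) / (8) = 1.3893
  z = (-2 - (-4)·0.4577 - (3)·1.3893 - (4)·-0.5651) / (13) = -0.1597
  w = (6 - (1)·0.4577 - (2)·1.3893 - (1)·-0.1597) / (-5) = -0.5847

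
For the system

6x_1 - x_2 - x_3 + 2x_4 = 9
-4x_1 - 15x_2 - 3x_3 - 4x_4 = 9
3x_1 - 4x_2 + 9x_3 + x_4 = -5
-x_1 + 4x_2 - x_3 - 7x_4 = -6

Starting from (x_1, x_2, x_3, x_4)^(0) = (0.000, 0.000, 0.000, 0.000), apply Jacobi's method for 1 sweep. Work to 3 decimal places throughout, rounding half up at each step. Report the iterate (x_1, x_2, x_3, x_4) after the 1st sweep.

(1.500, -0.600, -0.556, 0.857)

Iteration 1:
  x_1 = (9 - (-1)·0.000 - (-1)·0.000 - (2)·0.000) / (6) = 1.500
  x_2 = (9 - (-4)·0.000 - (-3)·0.000 - (-4)·0.000) / (-15) = -0.600
  x_3 = (-5 - (3)·0.000 - (-4)·0.000 - (1)·0.000) / (9) = -0.556
  x_4 = (-6 - (-1)·0.000 - (4)·0.000 - (-1)·0.000) / (-7) = 0.857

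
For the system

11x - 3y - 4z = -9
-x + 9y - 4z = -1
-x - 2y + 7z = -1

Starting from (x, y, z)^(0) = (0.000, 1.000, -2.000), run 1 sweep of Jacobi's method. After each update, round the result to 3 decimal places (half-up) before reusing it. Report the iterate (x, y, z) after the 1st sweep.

(-1.273, -1.000, 0.143)

Iteration 1:
  x = (-9 - (-3)·1.000 - (-4)·-2.000) / (11) = -1.273
  y = (-1 - (-1)·0.000 - (-4)·-2.000) / (9) = -1.000
  z = (-1 - (-1)·0.000 - (-2)·1.000) / (7) = 0.143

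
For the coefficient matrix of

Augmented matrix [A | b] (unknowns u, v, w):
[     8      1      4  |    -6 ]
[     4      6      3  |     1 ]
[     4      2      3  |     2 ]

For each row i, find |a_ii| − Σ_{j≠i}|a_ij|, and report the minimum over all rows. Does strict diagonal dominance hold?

row 1: |8| − (1+4) = 3
row 2: |6| − (4+3) = -1
row 3: |3| − (4+2) = -3
minimum over rows = -3 → not strictly diagonally dominant

-3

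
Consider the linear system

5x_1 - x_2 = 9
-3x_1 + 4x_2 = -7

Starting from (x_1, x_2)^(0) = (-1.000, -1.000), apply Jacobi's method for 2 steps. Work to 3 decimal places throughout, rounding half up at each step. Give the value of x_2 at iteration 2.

-0.550

Iteration 1:
  x_1 = (9 - (-1)·-1.000) / (5) = 1.600
  x_2 = (-7 - (-3)·-1.000) / (4) = -2.500
Iteration 2:
  x_1 = (9 - (-1)·-2.500) / (5) = 1.300
  x_2 = (-7 - (-3)·1.600) / (4) = -0.550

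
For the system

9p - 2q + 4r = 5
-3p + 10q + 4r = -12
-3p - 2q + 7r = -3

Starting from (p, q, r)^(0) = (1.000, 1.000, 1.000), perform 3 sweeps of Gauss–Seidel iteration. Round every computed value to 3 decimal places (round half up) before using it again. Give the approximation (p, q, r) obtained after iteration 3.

(0.572, -0.864, -0.430)

Iteration 1:
  p = (5 - (-2)·1.000 - (4)·1.000) / (9) = 0.333
  q = (-12 - (-3)·0.333 - (4)·1.000) / (10) = -1.500
  r = (-3 - (-3)·0.333 - (-2)·-1.500) / (7) = -0.714
Iteration 2:
  p = (5 - (-2)·-1.500 - (4)·-0.714) / (9) = 0.540
  q = (-12 - (-3)·0.540 - (4)·-0.714) / (10) = -0.752
  r = (-3 - (-3)·0.540 - (-2)·-0.752) / (7) = -0.412
Iteration 3:
  p = (5 - (-2)·-0.752 - (4)·-0.412) / (9) = 0.572
  q = (-12 - (-3)·0.572 - (4)·-0.412) / (10) = -0.864
  r = (-3 - (-3)·0.572 - (-2)·-0.864) / (7) = -0.430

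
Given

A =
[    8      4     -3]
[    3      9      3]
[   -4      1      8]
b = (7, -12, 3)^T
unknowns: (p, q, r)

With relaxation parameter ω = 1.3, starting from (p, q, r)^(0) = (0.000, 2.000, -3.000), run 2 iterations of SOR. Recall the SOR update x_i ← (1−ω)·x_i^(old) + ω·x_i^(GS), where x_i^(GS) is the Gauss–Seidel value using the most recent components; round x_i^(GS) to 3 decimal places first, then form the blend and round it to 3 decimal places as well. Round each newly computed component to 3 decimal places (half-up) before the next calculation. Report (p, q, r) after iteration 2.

(2.027, -2.679, 2.124)

Iteration 1:
  p: GS value = (7 - (4)·2.000 - (-3)·-3.000) / (8) = -1.250;  p ← (1−ω)·0.000 + ω·-1.250 = -1.625
  q: GS value = (-12 - (3)·-1.625 - (3)·-3.000) / (9) = 0.208;  q ← (1−ω)·2.000 + ω·0.208 = -0.330
  r: GS value = (3 - (-4)·-1.625 - (1)·-0.330) / (8) = -0.396;  r ← (1−ω)·-3.000 + ω·-0.396 = 0.385
Iteration 2:
  p: GS value = (7 - (4)·-0.330 - (-3)·0.385) / (8) = 1.184;  p ← (1−ω)·-1.625 + ω·1.184 = 2.027
  q: GS value = (-12 - (3)·2.027 - (3)·0.385) / (9) = -2.137;  q ← (1−ω)·-0.330 + ω·-2.137 = -2.679
  r: GS value = (3 - (-4)·2.027 - (1)·-2.679) / (8) = 1.723;  r ← (1−ω)·0.385 + ω·1.723 = 2.124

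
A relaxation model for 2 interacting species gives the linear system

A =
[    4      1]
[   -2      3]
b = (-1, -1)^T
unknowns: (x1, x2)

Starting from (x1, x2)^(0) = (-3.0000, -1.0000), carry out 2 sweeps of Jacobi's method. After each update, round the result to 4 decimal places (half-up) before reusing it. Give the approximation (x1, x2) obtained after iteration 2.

(0.3333, -0.3333)

Iteration 1:
  x1 = (-1 - (1)·-1.0000) / (4) = 0.0000
  x2 = (-1 - (-2)·-3.0000) / (3) = -2.3333
Iteration 2:
  x1 = (-1 - (1)·-2.3333) / (4) = 0.3333
  x2 = (-1 - (-2)·0.0000) / (3) = -0.3333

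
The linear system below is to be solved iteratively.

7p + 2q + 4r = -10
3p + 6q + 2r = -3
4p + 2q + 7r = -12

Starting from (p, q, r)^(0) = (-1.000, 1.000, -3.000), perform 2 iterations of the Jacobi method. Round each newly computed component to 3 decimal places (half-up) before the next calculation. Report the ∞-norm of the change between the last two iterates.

Iteration 1:
  p = (-10 - (2)·1.000 - (4)·-3.000) / (7) = 0.000
  q = (-3 - (3)·-1.000 - (2)·-3.000) / (6) = 1.000
  r = (-12 - (4)·-1.000 - (2)·1.000) / (7) = -1.429
Iteration 2:
  p = (-10 - (2)·1.000 - (4)·-1.429) / (7) = -0.898
  q = (-3 - (3)·0.000 - (2)·-1.429) / (6) = -0.024
  r = (-12 - (4)·0.000 - (2)·1.000) / (7) = -2.000
Change: (-0.898, -1.024, -0.571) → max |·| = 1.024

1.024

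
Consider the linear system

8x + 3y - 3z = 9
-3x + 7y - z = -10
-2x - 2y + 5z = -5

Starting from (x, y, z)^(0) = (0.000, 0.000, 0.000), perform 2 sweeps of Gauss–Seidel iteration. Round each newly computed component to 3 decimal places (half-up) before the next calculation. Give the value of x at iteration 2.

1.132

Iteration 1:
  x = (9 - (3)·0.000 - (-3)·0.000) / (8) = 1.125
  y = (-10 - (-3)·1.125 - (-1)·0.000) / (7) = -0.946
  z = (-5 - (-2)·1.125 - (-2)·-0.946) / (5) = -0.928
Iteration 2:
  x = (9 - (3)·-0.946 - (-3)·-0.928) / (8) = 1.132
  y = (-10 - (-3)·1.132 - (-1)·-0.928) / (7) = -1.076
  z = (-5 - (-2)·1.132 - (-2)·-1.076) / (5) = -0.978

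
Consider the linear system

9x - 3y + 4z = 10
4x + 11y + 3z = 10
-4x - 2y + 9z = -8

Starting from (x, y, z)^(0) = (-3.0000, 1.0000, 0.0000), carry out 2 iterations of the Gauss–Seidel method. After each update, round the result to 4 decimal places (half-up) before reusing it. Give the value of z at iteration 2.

-0.2004

Iteration 1:
  x = (10 - (-3)·1.0000 - (4)·0.0000) / (9) = 1.4444
  y = (10 - (4)·1.4444 - (3)·0.0000) / (11) = 0.3839
  z = (-8 - (-4)·1.4444 - (-2)·0.3839) / (9) = -0.1616
Iteration 2:
  x = (10 - (-3)·0.3839 - (4)·-0.1616) / (9) = 1.3109
  y = (10 - (4)·1.3109 - (3)·-0.1616) / (11) = 0.4765
  z = (-8 - (-4)·1.3109 - (-2)·0.4765) / (9) = -0.2004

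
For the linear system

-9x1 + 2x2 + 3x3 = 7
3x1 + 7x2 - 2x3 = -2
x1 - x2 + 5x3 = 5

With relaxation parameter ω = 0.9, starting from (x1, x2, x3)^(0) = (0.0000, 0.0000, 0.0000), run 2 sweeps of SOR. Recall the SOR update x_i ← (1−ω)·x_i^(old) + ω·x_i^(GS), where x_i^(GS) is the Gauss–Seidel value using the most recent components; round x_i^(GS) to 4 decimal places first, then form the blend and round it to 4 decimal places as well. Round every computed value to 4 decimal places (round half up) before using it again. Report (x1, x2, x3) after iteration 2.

(-0.4589, 0.1856, 1.1188)

Iteration 1:
  x1: GS value = (7 - (2)·0.0000 - (3)·0.0000) / (-9) = -0.7778;  x1 ← (1−ω)·0.0000 + ω·-0.7778 = -0.7000
  x2: GS value = (-2 - (3)·-0.7000 - (-2)·0.0000) / (7) = 0.0143;  x2 ← (1−ω)·0.0000 + ω·0.0143 = 0.0129
  x3: GS value = (5 - (1)·-0.7000 - (-1)·0.0129) / (5) = 1.1426;  x3 ← (1−ω)·0.0000 + ω·1.1426 = 1.0283
Iteration 2:
  x1: GS value = (7 - (2)·0.0129 - (3)·1.0283) / (-9) = -0.4321;  x1 ← (1−ω)·-0.7000 + ω·-0.4321 = -0.4589
  x2: GS value = (-2 - (3)·-0.4589 - (-2)·1.0283) / (7) = 0.2048;  x2 ← (1−ω)·0.0129 + ω·0.2048 = 0.1856
  x3: GS value = (5 - (1)·-0.4589 - (-1)·0.1856) / (5) = 1.1289;  x3 ← (1−ω)·1.0283 + ω·1.1289 = 1.1188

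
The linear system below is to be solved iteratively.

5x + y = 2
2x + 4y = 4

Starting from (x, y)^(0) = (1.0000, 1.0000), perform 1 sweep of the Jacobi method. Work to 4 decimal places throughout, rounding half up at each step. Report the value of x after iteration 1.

Iteration 1:
  x = (2 - (1)·1.0000) / (5) = 0.2000
  y = (4 - (2)·1.0000) / (4) = 0.5000

0.2000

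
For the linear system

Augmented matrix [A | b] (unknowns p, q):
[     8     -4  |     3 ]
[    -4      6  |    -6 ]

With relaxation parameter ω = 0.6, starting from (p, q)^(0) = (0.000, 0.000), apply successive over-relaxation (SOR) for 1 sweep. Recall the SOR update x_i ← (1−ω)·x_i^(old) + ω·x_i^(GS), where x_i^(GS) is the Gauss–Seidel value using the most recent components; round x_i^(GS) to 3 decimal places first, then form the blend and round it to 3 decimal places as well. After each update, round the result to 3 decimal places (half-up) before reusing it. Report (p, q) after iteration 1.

Iteration 1:
  p: GS value = (3 - (-4)·0.000) / (8) = 0.375;  p ← (1−ω)·0.000 + ω·0.375 = 0.225
  q: GS value = (-6 - (-4)·0.225) / (6) = -0.850;  q ← (1−ω)·0.000 + ω·-0.850 = -0.510

(0.225, -0.510)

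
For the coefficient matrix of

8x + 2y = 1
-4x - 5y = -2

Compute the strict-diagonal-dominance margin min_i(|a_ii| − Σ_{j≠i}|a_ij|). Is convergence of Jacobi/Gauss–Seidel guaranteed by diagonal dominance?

1

row 1: |8| − (2) = 6
row 2: |-5| − (4) = 1
minimum over rows = 1 → strictly diagonally dominant (convergence guaranteed)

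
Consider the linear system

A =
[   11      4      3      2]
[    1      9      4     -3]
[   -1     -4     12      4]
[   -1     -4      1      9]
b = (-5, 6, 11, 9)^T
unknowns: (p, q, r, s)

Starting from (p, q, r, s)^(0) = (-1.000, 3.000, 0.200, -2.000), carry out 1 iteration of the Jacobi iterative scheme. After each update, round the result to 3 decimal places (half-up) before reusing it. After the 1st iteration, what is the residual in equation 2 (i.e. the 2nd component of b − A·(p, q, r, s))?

3.638

Iteration 1:
  p = (-5 - (4)·3.000 - (3)·0.200 - (2)·-2.000) / (11) = -1.236
  q = (6 - (1)·-1.000 - (4)·0.200 - (-3)·-2.000) / (9) = 0.022
  r = (11 - (-1)·-1.000 - (-4)·3.000 - (4)·-2.000) / (12) = 2.500
  s = (9 - (-1)·-1.000 - (-4)·3.000 - (1)·0.200) / (9) = 2.200
Residual b − A·x = (-3.392, 3.638, -28.948, -14.448)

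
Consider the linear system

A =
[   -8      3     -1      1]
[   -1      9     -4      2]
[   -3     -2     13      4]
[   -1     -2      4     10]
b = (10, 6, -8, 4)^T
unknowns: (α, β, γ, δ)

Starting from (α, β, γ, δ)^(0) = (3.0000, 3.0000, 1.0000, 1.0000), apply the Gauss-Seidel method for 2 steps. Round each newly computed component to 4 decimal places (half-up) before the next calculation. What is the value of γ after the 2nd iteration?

Iteration 1:
  α = (10 - (3)·3.0000 - (-1)·1.0000 - (1)·1.0000) / (-8) = -0.1250
  β = (6 - (-1)·-0.1250 - (-4)·1.0000 - (2)·1.0000) / (9) = 0.8750
  γ = (-8 - (-3)·-0.1250 - (-2)·0.8750 - (4)·1.0000) / (13) = -0.8173
  δ = (4 - (-1)·-0.1250 - (-2)·0.8750 - (4)·-0.8173) / (10) = 0.8894
Iteration 2:
  α = (10 - (3)·0.8750 - (-1)·-0.8173 - (1)·0.8894) / (-8) = -0.7085
  β = (6 - (-1)·-0.7085 - (-4)·-0.8173 - (2)·0.8894) / (9) = 0.0271
  γ = (-8 - (-3)·-0.7085 - (-2)·0.0271 - (4)·0.8894) / (13) = -1.0484
  δ = (4 - (-1)·-0.7085 - (-2)·0.0271 - (4)·-1.0484) / (10) = 0.7539

-1.0484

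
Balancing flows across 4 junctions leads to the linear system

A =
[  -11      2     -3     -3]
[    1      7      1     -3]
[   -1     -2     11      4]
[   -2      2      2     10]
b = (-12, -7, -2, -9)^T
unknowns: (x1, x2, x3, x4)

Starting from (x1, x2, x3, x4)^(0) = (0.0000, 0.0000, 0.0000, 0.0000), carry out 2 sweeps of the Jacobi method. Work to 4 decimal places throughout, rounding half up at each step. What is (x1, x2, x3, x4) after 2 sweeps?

(1.2041, -1.5156, 0.0628, -0.4455)

Iteration 1:
  x1 = (-12 - (2)·0.0000 - (-3)·0.0000 - (-3)·0.0000) / (-11) = 1.0909
  x2 = (-7 - (1)·0.0000 - (1)·0.0000 - (-3)·0.0000) / (7) = -1.0000
  x3 = (-2 - (-1)·0.0000 - (-2)·0.0000 - (4)·0.0000) / (11) = -0.1818
  x4 = (-9 - (-2)·0.0000 - (2)·0.0000 - (2)·0.0000) / (10) = -0.9000
Iteration 2:
  x1 = (-12 - (2)·-1.0000 - (-3)·-0.1818 - (-3)·-0.9000) / (-11) = 1.2041
  x2 = (-7 - (1)·1.0909 - (1)·-0.1818 - (-3)·-0.9000) / (7) = -1.5156
  x3 = (-2 - (-1)·1.0909 - (-2)·-1.0000 - (4)·-0.9000) / (11) = 0.0628
  x4 = (-9 - (-2)·1.0909 - (2)·-1.0000 - (2)·-0.1818) / (10) = -0.4455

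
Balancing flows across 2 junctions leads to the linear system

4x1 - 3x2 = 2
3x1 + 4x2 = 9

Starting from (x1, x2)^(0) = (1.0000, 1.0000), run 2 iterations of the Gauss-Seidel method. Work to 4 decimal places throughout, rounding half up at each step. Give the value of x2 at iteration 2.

1.1367

Iteration 1:
  x1 = (2 - (-3)·1.0000) / (4) = 1.2500
  x2 = (9 - (3)·1.2500) / (4) = 1.3125
Iteration 2:
  x1 = (2 - (-3)·1.3125) / (4) = 1.4844
  x2 = (9 - (3)·1.4844) / (4) = 1.1367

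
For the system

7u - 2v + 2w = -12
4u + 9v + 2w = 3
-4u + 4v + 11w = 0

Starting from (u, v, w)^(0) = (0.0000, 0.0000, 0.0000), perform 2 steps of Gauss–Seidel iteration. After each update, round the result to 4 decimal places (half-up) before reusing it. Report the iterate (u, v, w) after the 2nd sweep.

Iteration 1:
  u = (-12 - (-2)·0.0000 - (2)·0.0000) / (7) = -1.7143
  v = (3 - (4)·-1.7143 - (2)·0.0000) / (9) = 1.0952
  w = (0 - (-4)·-1.7143 - (4)·1.0952) / (11) = -1.0216
Iteration 2:
  u = (-12 - (-2)·1.0952 - (2)·-1.0216) / (7) = -1.1095
  v = (3 - (4)·-1.1095 - (2)·-1.0216) / (9) = 1.0535
  w = (0 - (-4)·-1.1095 - (4)·1.0535) / (11) = -0.7865

(-1.1095, 1.0535, -0.7865)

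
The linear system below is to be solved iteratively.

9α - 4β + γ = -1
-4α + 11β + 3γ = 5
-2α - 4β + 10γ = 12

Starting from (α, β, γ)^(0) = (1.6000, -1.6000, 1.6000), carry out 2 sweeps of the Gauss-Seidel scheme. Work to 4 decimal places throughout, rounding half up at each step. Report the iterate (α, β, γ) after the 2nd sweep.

Iteration 1:
  α = (-1 - (-4)·-1.6000 - (1)·1.6000) / (9) = -1.0000
  β = (5 - (-4)·-1.0000 - (3)·1.6000) / (11) = -0.3455
  γ = (12 - (-2)·-1.0000 - (-4)·-0.3455) / (10) = 0.8618
Iteration 2:
  α = (-1 - (-4)·-0.3455 - (1)·0.8618) / (9) = -0.3604
  β = (5 - (-4)·-0.3604 - (3)·0.8618) / (11) = 0.0885
  γ = (12 - (-2)·-0.3604 - (-4)·0.0885) / (10) = 1.1633

(-0.3604, 0.0885, 1.1633)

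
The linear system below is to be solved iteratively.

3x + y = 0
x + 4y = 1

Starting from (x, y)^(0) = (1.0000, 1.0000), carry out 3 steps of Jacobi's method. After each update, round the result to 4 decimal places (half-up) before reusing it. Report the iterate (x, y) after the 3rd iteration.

Iteration 1:
  x = (0 - (1)·1.0000) / (3) = -0.3333
  y = (1 - (1)·1.0000) / (4) = 0.0000
Iteration 2:
  x = (0 - (1)·0.0000) / (3) = 0.0000
  y = (1 - (1)·-0.3333) / (4) = 0.3333
Iteration 3:
  x = (0 - (1)·0.3333) / (3) = -0.1111
  y = (1 - (1)·0.0000) / (4) = 0.2500

(-0.1111, 0.2500)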